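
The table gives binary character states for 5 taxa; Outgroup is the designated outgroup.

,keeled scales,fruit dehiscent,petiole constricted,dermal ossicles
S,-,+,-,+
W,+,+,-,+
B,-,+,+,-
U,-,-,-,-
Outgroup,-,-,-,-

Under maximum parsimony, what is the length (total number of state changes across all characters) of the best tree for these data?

The outgroup has state '-' for every character, so '+' is the derived state throughout.
keeled scales (derived state '+') is unique to W (autapomorphy; uninformative for grouping).
fruit dehiscent (derived state '+') is shared by B, S, and W — a synapomorphy uniting that clade.
petiole constricted: derived state '+' in B only — an autapomorphy, so it tells us nothing about relationships among taxa.
Only S and W show the derived state '+' for dermal ossicles, supporting them as a clade.
Most parsimonious ingroup topology: (U,((W,S),B)).
Changes per character on this tree: keeled scales: 1; fruit dehiscent: 1; petiole constricted: 1; dermal ossicles: 1.
Total = 4.

4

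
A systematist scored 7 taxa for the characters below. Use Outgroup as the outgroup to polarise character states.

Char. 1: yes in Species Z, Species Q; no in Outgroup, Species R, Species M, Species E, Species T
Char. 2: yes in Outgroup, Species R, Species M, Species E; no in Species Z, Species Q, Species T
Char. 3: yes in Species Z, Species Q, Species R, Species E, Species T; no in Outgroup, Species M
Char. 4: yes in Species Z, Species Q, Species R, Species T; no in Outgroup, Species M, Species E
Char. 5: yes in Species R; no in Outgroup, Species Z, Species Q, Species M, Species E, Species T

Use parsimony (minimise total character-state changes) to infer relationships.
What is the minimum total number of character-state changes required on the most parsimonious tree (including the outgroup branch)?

Character polarity is set by the outgroup: the derived state is whichever differs from the outgroup's state, so for Char. 2 the derived state is 'no', and for the remaining characters it is 'yes'.
Only Species Q and Species Z show the derived state 'yes' for Char. 1, supporting them as a clade.
Char. 2 (derived state 'no') is shared by Species Q, Species T, and Species Z — a synapomorphy uniting that clade.
Char. 3 (derived state 'yes') is shared by Species E, Species Q, Species R, Species T, and Species Z — a synapomorphy uniting that clade.
Char. 4: derived state 'yes' in Species Q, Species R, Species T, and Species Z only — synapomorphy for {Species Q, Species R, Species T, Species Z}.
Char. 5: derived state 'yes' in Species R only — an autapomorphy, so it tells us nothing about relationships among taxa.
Most parsimonious ingroup topology: (((((Species Z,Species Q),Species T),Species R),Species E),Species M).
Changes per character on this tree: Char. 1: 1; Char. 2: 1; Char. 3: 1; Char. 4: 1; Char. 5: 1.
Total = 5.

5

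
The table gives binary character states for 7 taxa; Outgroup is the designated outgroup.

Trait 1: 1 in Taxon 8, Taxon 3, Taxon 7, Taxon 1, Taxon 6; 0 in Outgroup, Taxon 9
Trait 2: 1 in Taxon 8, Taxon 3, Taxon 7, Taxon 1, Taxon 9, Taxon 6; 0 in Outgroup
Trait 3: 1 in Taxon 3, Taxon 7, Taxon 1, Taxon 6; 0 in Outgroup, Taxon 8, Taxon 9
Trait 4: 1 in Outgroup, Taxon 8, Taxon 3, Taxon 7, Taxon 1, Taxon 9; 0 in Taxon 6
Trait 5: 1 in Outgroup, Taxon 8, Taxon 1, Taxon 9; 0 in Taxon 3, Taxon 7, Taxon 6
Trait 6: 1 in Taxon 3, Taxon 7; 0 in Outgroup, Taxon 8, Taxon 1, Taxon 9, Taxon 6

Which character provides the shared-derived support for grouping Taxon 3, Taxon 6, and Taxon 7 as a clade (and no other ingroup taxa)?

Character polarity is set by the outgroup: the derived state is whichever differs from the outgroup's state, so for Trait 4, Trait 5 the derived state is '0', and for the remaining characters it is '1'.
Only Taxon 1, Taxon 3, Taxon 6, Taxon 7, and Taxon 8 show the derived state '1' for Trait 1, supporting them as a clade.
All ingroup taxa share the derived state '1' for Trait 2; it defines the ingroup but does not resolve relationships within it.
Only Taxon 1, Taxon 3, Taxon 6, and Taxon 7 show the derived state '1' for Trait 3, supporting them as a clade.
Trait 4 (derived state '0') is unique to Taxon 6 (autapomorphy; uninformative for grouping).
Trait 5 (derived state '0') is shared by Taxon 3, Taxon 6, and Taxon 7 — a synapomorphy uniting that clade.
Only Taxon 3 and Taxon 7 show the derived state '1' for Trait 6, supporting them as a clade.
Most parsimonious ingroup topology: ((Taxon 8,(((Taxon 3,Taxon 7),Taxon 6),Taxon 1)),Taxon 9).
The clade {Taxon 3, Taxon 6, Taxon 7} is supported by Trait 5: its derived state '0' occurs in exactly those taxa and in no other taxon (including the outgroup).

Trait 5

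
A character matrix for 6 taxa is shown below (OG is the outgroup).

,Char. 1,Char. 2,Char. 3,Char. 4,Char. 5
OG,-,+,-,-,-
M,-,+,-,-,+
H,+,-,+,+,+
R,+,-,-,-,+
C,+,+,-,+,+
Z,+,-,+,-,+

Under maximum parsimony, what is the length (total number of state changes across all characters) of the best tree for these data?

6

Character polarity is set by the outgroup: the derived state is whichever differs from the outgroup's state, so for Char. 2 the derived state is '-', and for the remaining characters it is '+'.
Char. 1 (derived state '+') is shared by C, H, R, and Z — a synapomorphy uniting that clade.
Char. 2 (derived state '-') is shared by H, R, and Z — a synapomorphy uniting that clade.
Only H and Z show the derived state '+' for Char. 3, supporting them as a clade.
Char. 4 (state '+') occurs in C and H but conflicts with the nesting implied by the other characters — most parsimoniously interpreted as homoplasy.
Char. 5 (derived state '+') is shared by all ingroup taxa — unites the whole ingroup.
Most parsimonious ingroup topology: (M,(((H,Z),R),C)).
Changes per character on this tree: Char. 1: 1; Char. 2: 1; Char. 3: 1; Char. 4: 2; Char. 5: 1.
Total = 6.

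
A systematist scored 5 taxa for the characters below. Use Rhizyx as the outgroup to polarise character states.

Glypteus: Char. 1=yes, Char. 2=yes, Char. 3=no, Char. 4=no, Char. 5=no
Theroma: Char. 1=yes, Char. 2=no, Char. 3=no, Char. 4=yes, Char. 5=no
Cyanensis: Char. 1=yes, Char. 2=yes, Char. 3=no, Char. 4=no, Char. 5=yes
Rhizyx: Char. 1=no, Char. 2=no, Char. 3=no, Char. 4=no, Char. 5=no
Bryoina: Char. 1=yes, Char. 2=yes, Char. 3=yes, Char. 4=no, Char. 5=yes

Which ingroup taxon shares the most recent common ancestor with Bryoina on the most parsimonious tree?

Cyanensis

The outgroup has state 'no' for every character, so 'yes' is the derived state throughout.
All ingroup taxa share the derived state 'yes' for Char. 1; it defines the ingroup but does not resolve relationships within it.
Only Bryoina, Cyanensis, and Glypteus show the derived state 'yes' for Char. 2, supporting them as a clade.
Char. 3: derived state 'yes' in Bryoina only — an autapomorphy, so it tells us nothing about relationships among taxa.
Char. 4: derived state 'yes' in Theroma only — an autapomorphy, so it tells us nothing about relationships among taxa.
Char. 5: derived state 'yes' in Bryoina and Cyanensis only — synapomorphy for {Bryoina, Cyanensis}.
Most parsimonious ingroup topology: (Theroma,(Glypteus,(Cyanensis,Bryoina))).
Bryoina and Cyanensis form a cherry on this tree, so they are sister taxa.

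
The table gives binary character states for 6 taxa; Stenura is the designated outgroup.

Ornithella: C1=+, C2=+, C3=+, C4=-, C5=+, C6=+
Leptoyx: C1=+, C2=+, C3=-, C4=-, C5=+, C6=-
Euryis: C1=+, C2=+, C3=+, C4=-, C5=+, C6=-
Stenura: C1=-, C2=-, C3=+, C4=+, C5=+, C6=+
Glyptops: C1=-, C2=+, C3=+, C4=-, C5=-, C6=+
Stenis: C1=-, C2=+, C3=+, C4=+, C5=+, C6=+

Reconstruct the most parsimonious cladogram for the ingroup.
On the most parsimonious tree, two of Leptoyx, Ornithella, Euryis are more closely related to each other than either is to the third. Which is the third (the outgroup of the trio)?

Character polarity is set by the outgroup: the derived state is whichever differs from the outgroup's state, so for C3, C4, C5, C6 the derived state is '-', and for the remaining characters it is '+'.
C1 (derived state '+') is shared by Euryis, Leptoyx, and Ornithella — a synapomorphy uniting that clade.
C2 (derived state '+') is shared by all ingroup taxa — unites the whole ingroup.
C3 (derived state '-') is unique to Leptoyx (autapomorphy; uninformative for grouping).
C4: derived state '-' in Euryis, Glyptops, Leptoyx, and Ornithella only — synapomorphy for {Euryis, Glyptops, Leptoyx, Ornithella}.
C5: derived state '-' in Glyptops only — an autapomorphy, so it tells us nothing about relationships among taxa.
Only Euryis and Leptoyx show the derived state '-' for C6, supporting them as a clade.
Most parsimonious ingroup topology: (Stenis,((Ornithella,(Leptoyx,Euryis)),Glyptops)).
Leptoyx and Euryis share a more recent common ancestor with each other than either does with Ornithella, so Ornithella is the least closely related of the three.

Ornithella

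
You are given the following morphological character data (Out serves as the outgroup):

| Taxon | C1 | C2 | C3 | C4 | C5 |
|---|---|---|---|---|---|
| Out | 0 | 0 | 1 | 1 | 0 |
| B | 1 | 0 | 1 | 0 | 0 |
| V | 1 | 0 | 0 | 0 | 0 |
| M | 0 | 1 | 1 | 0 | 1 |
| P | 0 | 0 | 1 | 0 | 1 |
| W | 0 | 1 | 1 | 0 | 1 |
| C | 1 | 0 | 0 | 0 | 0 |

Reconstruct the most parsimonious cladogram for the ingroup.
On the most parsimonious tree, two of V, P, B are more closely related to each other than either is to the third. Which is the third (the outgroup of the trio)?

Character polarity is set by the outgroup: the derived state is whichever differs from the outgroup's state, so for C3, C4 the derived state is '0', and for the remaining characters it is '1'.
Only B, C, and V show the derived state '1' for C1, supporting them as a clade.
C2: derived state '1' in M and W only — synapomorphy for {M, W}.
C3: derived state '0' in C and V only — synapomorphy for {C, V}.
All ingroup taxa share the derived state '0' for C4; it defines the ingroup but does not resolve relationships within it.
C5 (derived state '1') is shared by M, P, and W — a synapomorphy uniting that clade.
Most parsimonious ingroup topology: ((B,(V,C)),((M,W),P)).
V and B share a more recent common ancestor with each other than either does with P, so P is the least closely related of the three.

P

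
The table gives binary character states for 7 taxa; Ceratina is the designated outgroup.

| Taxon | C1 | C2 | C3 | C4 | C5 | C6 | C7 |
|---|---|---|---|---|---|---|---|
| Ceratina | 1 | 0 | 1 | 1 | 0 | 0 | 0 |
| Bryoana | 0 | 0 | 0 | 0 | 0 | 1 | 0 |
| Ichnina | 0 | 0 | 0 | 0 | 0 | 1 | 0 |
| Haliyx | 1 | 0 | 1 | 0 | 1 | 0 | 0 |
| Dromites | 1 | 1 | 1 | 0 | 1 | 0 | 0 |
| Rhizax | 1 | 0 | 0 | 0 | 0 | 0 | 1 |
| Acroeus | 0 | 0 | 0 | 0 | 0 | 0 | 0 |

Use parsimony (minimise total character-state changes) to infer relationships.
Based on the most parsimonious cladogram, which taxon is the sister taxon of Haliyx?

Dromites

Character polarity is set by the outgroup: the derived state is whichever differs from the outgroup's state, so for C1, C3, C4 the derived state is '0', and for the remaining characters it is '1'.
C1 (derived state '0') is shared by Acroeus, Bryoana, and Ichnina — a synapomorphy uniting that clade.
C2: derived state '1' in Dromites only — an autapomorphy, so it tells us nothing about relationships among taxa.
Only Acroeus, Bryoana, Ichnina, and Rhizax show the derived state '0' for C3, supporting them as a clade.
C4 (derived state '0') is shared by all ingroup taxa — unites the whole ingroup.
Only Dromites and Haliyx show the derived state '1' for C5, supporting them as a clade.
C6 (derived state '1') is shared by Bryoana and Ichnina — a synapomorphy uniting that clade.
C7 (derived state '1') is unique to Rhizax (autapomorphy; uninformative for grouping).
Most parsimonious ingroup topology: ((((Bryoana,Ichnina),Acroeus),Rhizax),(Haliyx,Dromites)).
Haliyx and Dromites form a cherry on this tree, so they are sister taxa.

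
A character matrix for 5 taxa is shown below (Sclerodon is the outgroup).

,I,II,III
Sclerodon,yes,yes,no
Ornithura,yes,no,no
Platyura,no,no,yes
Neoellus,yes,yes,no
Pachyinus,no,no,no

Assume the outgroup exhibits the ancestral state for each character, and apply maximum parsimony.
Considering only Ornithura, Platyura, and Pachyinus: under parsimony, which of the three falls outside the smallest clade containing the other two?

Character polarity is set by the outgroup: the derived state is whichever differs from the outgroup's state, so for I, II the derived state is 'no', and for the remaining characters it is 'yes'.
Only Pachyinus and Platyura show the derived state 'no' for I, supporting them as a clade.
Only Ornithura, Pachyinus, and Platyura show the derived state 'no' for II, supporting them as a clade.
III (derived state 'yes') is unique to Platyura (autapomorphy; uninformative for grouping).
Most parsimonious ingroup topology: ((Ornithura,(Platyura,Pachyinus)),Neoellus).
Platyura and Pachyinus share a more recent common ancestor with each other than either does with Ornithura, so Ornithura is the least closely related of the three.

Ornithura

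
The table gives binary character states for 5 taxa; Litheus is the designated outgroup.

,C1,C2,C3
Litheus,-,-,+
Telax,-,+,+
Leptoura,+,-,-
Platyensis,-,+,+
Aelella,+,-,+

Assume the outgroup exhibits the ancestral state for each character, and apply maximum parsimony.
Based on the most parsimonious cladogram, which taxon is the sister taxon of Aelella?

Leptoura

Character polarity is set by the outgroup: the derived state is whichever differs from the outgroup's state, so for C3 the derived state is '-', and for the remaining characters it is '+'.
C1: derived state '+' in Aelella and Leptoura only — synapomorphy for {Aelella, Leptoura}.
C2: derived state '+' in Platyensis and Telax only — synapomorphy for {Platyensis, Telax}.
C3 (derived state '-') is unique to Leptoura (autapomorphy; uninformative for grouping).
Most parsimonious ingroup topology: ((Telax,Platyensis),(Leptoura,Aelella)).
Aelella and Leptoura form a cherry on this tree, so they are sister taxa.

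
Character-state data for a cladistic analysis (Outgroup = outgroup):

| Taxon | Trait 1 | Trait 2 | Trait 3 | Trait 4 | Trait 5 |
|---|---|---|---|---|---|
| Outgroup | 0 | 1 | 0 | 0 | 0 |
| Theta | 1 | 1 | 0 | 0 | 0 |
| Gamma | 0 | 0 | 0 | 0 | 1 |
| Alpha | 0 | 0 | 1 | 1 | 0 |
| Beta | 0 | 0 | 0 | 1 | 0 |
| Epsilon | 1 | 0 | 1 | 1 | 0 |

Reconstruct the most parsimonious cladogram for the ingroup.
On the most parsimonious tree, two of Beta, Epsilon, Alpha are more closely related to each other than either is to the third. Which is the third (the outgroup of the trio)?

Character polarity is set by the outgroup: the derived state is whichever differs from the outgroup's state, so for Trait 2 the derived state is '0', and for the remaining characters it is '1'.
Trait 1 groups Epsilon and Theta, which is incompatible with the clades supported by the remaining characters; treating it as convergent (homoplasy) costs fewer steps than any alternative tree.
Only Alpha, Beta, Epsilon, and Gamma show the derived state '0' for Trait 2, supporting them as a clade.
Only Alpha and Epsilon show the derived state '1' for Trait 3, supporting them as a clade.
Only Alpha, Beta, and Epsilon show the derived state '1' for Trait 4, supporting them as a clade.
Trait 5 (derived state '1') is unique to Gamma (autapomorphy; uninformative for grouping).
Most parsimonious ingroup topology: (Theta,(Gamma,((Alpha,Epsilon),Beta))).
Epsilon and Alpha share a more recent common ancestor with each other than either does with Beta, so Beta is the least closely related of the three.

Beta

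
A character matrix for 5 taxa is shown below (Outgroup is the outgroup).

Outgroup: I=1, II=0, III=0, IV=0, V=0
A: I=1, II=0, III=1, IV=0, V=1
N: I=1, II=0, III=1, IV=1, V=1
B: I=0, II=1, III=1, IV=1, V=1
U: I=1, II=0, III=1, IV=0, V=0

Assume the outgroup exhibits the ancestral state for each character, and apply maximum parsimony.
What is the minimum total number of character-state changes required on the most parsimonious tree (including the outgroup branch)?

5

Character polarity is set by the outgroup: the derived state is whichever differs from the outgroup's state, so for I the derived state is '0', and for the remaining characters it is '1'.
I: derived state '0' in B only — an autapomorphy, so it tells us nothing about relationships among taxa.
II: derived state '1' in B only — an autapomorphy, so it tells us nothing about relationships among taxa.
All ingroup taxa share the derived state '1' for III; it defines the ingroup but does not resolve relationships within it.
Only B and N show the derived state '1' for IV, supporting them as a clade.
Only A, B, and N show the derived state '1' for V, supporting them as a clade.
Most parsimonious ingroup topology: ((A,(N,B)),U).
Changes per character on this tree: I: 1; II: 1; III: 1; IV: 1; V: 1.
Total = 5.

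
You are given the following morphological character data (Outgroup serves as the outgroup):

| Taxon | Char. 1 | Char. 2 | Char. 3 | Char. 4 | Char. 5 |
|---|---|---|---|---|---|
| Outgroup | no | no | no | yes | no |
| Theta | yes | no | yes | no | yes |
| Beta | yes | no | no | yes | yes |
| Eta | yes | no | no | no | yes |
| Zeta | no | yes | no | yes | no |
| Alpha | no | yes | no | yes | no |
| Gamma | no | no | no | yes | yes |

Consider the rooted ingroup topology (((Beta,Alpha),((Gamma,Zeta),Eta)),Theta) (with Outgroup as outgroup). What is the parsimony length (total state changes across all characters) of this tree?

11

Map each character onto (((Beta,Alpha),((Gamma,Zeta),Eta)),Theta) (rooted by Outgroup) and count the minimum state changes it requires (Fitch parsimony):
Char. 1: 3; Char. 2: 2; Char. 3: 1; Char. 4: 2; Char. 5: 3.
Total tree length = 11.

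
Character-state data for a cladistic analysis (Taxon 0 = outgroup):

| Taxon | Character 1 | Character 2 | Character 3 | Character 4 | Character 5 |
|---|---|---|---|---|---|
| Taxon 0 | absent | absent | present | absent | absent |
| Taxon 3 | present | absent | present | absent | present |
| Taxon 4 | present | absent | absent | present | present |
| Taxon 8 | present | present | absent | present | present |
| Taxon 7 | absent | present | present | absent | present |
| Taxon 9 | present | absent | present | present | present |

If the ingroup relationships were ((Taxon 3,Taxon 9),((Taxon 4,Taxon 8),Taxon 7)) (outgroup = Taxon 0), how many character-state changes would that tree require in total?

8

Map each character onto ((Taxon 3,Taxon 9),((Taxon 4,Taxon 8),Taxon 7)) (rooted by Taxon 0) and count the minimum state changes it requires (Fitch parsimony):
Character 1: 2; Character 2: 2; Character 3: 1; Character 4: 2; Character 5: 1.
Total tree length = 8.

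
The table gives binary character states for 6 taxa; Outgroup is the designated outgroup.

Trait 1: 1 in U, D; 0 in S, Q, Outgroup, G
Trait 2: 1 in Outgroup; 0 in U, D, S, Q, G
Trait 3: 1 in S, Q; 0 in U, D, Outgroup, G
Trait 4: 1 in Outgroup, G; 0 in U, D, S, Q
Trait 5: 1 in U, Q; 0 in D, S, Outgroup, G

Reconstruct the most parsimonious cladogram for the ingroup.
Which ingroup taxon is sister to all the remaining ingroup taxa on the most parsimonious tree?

Character polarity is set by the outgroup: the derived state is whichever differs from the outgroup's state, so for Trait 2, Trait 4 the derived state is '0', and for the remaining characters it is '1'.
Only D and U show the derived state '1' for Trait 1, supporting them as a clade.
Trait 2 (derived state '0') is shared by all ingroup taxa — unites the whole ingroup.
Only Q and S show the derived state '1' for Trait 3, supporting them as a clade.
Only D, Q, S, and U show the derived state '0' for Trait 4, supporting them as a clade.
Trait 5 groups Q and U, which is incompatible with the clades supported by the remaining characters; treating it as convergent (homoplasy) costs fewer steps than any alternative tree.
Most parsimonious ingroup topology: (((D,U),(S,Q)),G).
G is sister to the clade containing all other ingroup taxa, so it is the earliest-diverging (most basal) ingroup lineage.

G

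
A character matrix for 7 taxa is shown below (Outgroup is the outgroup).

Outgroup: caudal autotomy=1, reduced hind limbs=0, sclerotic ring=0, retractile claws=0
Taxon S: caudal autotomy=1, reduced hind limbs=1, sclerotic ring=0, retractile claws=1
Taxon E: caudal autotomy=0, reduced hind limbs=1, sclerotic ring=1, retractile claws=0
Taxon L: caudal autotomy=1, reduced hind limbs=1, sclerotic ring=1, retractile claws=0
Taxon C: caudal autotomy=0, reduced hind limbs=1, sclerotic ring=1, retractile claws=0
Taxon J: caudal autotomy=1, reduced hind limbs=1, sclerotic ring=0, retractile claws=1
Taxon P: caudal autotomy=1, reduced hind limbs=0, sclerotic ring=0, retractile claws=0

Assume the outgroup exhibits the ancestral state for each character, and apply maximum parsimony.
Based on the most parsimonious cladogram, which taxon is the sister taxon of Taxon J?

Taxon S

Character polarity is set by the outgroup: the derived state is whichever differs from the outgroup's state, so for caudal autotomy the derived state is '0', and for the remaining characters it is '1'.
caudal autotomy (derived state '0') is shared by Taxon C and Taxon E — a synapomorphy uniting that clade.
Only Taxon C, Taxon E, Taxon J, Taxon L, and Taxon S show the derived state '1' for reduced hind limbs, supporting them as a clade.
sclerotic ring: derived state '1' in Taxon C, Taxon E, and Taxon L only — synapomorphy for {Taxon C, Taxon E, Taxon L}.
Only Taxon J and Taxon S show the derived state '1' for retractile claws, supporting them as a clade.
Most parsimonious ingroup topology: (((Taxon S,Taxon J),((Taxon E,Taxon C),Taxon L)),Taxon P).
Taxon J and Taxon S form a cherry on this tree, so they are sister taxa.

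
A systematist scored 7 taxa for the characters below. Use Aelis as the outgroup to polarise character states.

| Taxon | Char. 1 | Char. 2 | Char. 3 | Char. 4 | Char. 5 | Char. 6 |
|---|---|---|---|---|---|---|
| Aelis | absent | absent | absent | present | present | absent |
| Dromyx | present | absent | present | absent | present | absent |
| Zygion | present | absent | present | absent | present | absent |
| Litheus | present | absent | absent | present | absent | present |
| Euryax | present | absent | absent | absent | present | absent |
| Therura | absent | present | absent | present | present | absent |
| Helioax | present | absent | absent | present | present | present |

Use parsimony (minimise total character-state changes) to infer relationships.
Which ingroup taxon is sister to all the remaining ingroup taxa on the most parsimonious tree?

Therura

Character polarity is set by the outgroup: the derived state is whichever differs from the outgroup's state, so for Char. 4, Char. 5 the derived state is 'absent', and for the remaining characters it is 'present'.
Only Dromyx, Euryax, Helioax, Litheus, and Zygion show the derived state 'present' for Char. 1, supporting them as a clade.
Char. 2 (derived state 'present') is unique to Therura (autapomorphy; uninformative for grouping).
Char. 3: derived state 'present' in Dromyx and Zygion only — synapomorphy for {Dromyx, Zygion}.
Only Dromyx, Euryax, and Zygion show the derived state 'absent' for Char. 4, supporting them as a clade.
Char. 5 (derived state 'absent') is unique to Litheus (autapomorphy; uninformative for grouping).
Only Helioax and Litheus show the derived state 'present' for Char. 6, supporting them as a clade.
Most parsimonious ingroup topology: ((((Dromyx,Zygion),Euryax),(Litheus,Helioax)),Therura).
Therura is sister to the clade containing all other ingroup taxa, so it is the earliest-diverging (most basal) ingroup lineage.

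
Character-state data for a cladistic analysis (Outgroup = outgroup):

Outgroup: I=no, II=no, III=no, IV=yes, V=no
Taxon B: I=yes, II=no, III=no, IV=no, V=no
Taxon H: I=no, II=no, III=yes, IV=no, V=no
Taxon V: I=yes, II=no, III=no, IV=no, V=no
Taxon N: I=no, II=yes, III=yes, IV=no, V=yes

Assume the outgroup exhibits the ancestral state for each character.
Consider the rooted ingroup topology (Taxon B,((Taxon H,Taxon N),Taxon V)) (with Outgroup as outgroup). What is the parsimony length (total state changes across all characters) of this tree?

Map each character onto (Taxon B,((Taxon H,Taxon N),Taxon V)) (rooted by Outgroup) and count the minimum state changes it requires (Fitch parsimony):
I: 2; II: 1; III: 1; IV: 1; V: 1.
Total tree length = 6.

6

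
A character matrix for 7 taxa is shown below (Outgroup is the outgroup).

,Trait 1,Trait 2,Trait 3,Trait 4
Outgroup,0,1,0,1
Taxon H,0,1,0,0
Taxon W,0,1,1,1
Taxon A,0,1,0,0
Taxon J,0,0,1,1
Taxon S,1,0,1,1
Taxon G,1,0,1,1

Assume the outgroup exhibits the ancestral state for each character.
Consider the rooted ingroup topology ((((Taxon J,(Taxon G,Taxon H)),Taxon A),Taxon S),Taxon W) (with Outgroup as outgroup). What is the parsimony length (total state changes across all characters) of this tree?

10

Map each character onto ((((Taxon J,(Taxon G,Taxon H)),Taxon A),Taxon S),Taxon W) (rooted by Outgroup) and count the minimum state changes it requires (Fitch parsimony):
Trait 1: 2; Trait 2: 3; Trait 3: 3; Trait 4: 2.
Total tree length = 10.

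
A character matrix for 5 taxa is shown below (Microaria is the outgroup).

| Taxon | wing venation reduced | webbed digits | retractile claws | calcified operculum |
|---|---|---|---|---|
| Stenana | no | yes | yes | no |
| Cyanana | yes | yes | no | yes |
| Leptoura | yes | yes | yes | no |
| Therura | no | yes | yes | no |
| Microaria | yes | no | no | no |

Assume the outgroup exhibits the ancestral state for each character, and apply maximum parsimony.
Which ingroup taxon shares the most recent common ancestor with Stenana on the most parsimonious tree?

Therura

Character polarity is set by the outgroup: the derived state is whichever differs from the outgroup's state, so for wing venation reduced the derived state is 'no', and for the remaining characters it is 'yes'.
wing venation reduced: derived state 'no' in Stenana and Therura only — synapomorphy for {Stenana, Therura}.
All ingroup taxa share the derived state 'yes' for webbed digits; it defines the ingroup but does not resolve relationships within it.
retractile claws (derived state 'yes') is shared by Leptoura, Stenana, and Therura — a synapomorphy uniting that clade.
calcified operculum: derived state 'yes' in Cyanana only — an autapomorphy, so it tells us nothing about relationships among taxa.
Most parsimonious ingroup topology: (((Therura,Stenana),Leptoura),Cyanana).
Stenana and Therura form a cherry on this tree, so they are sister taxa.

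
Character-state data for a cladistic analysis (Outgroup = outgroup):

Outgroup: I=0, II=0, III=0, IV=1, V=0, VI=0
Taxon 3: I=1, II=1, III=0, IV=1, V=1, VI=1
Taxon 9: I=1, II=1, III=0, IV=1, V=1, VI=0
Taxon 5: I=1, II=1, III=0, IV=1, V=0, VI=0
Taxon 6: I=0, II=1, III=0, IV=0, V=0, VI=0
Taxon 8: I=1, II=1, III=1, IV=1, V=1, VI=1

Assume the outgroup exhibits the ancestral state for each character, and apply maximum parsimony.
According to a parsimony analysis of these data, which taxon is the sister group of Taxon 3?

Character polarity is set by the outgroup: the derived state is whichever differs from the outgroup's state, so for IV the derived state is '0', and for the remaining characters it is '1'.
I (derived state '1') is shared by Taxon 3, Taxon 5, Taxon 8, and Taxon 9 — a synapomorphy uniting that clade.
II (derived state '1') is shared by all ingroup taxa — unites the whole ingroup.
III: derived state '1' in Taxon 8 only — an autapomorphy, so it tells us nothing about relationships among taxa.
IV (derived state '0') is unique to Taxon 6 (autapomorphy; uninformative for grouping).
V (derived state '1') is shared by Taxon 3, Taxon 8, and Taxon 9 — a synapomorphy uniting that clade.
VI (derived state '1') is shared by Taxon 3 and Taxon 8 — a synapomorphy uniting that clade.
Most parsimonious ingroup topology: ((((Taxon 3,Taxon 8),Taxon 9),Taxon 5),Taxon 6).
Taxon 3 and Taxon 8 form a cherry on this tree, so they are sister taxa.

Taxon 8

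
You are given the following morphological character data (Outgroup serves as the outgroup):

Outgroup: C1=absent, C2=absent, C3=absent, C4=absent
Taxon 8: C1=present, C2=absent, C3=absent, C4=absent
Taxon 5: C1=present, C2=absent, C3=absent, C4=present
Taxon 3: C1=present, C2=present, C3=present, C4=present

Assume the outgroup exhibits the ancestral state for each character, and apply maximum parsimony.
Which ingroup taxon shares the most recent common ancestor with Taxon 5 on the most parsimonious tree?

The outgroup has state 'absent' for every character, so 'present' is the derived state throughout.
All ingroup taxa share the derived state 'present' for C1; it defines the ingroup but does not resolve relationships within it.
C2: derived state 'present' in Taxon 3 only — an autapomorphy, so it tells us nothing about relationships among taxa.
C3: derived state 'present' in Taxon 3 only — an autapomorphy, so it tells us nothing about relationships among taxa.
C4: derived state 'present' in Taxon 3 and Taxon 5 only — synapomorphy for {Taxon 3, Taxon 5}.
Most parsimonious ingroup topology: (Taxon 8,(Taxon 5,Taxon 3)).
Taxon 5 and Taxon 3 form a cherry on this tree, so they are sister taxa.

Taxon 3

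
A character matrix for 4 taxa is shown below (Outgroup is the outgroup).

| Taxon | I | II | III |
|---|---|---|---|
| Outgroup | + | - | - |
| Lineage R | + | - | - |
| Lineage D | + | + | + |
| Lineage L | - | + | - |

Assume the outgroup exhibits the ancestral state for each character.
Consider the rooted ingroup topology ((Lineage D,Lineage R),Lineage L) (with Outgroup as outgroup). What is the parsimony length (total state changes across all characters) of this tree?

4

Map each character onto ((Lineage D,Lineage R),Lineage L) (rooted by Outgroup) and count the minimum state changes it requires (Fitch parsimony):
I: 1; II: 2; III: 1.
Total tree length = 4.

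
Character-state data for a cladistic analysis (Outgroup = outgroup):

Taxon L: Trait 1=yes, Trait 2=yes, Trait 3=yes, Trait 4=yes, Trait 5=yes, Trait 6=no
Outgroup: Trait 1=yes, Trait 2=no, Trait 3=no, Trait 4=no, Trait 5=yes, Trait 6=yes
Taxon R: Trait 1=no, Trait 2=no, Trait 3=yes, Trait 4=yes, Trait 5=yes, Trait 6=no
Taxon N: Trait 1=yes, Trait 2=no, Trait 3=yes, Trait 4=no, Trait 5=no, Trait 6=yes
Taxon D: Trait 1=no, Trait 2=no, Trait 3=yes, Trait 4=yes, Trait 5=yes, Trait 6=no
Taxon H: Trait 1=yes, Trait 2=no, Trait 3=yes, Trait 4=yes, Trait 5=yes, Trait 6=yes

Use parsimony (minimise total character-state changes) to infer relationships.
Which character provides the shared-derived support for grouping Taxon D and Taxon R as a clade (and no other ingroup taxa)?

Trait 1

Character polarity is set by the outgroup: the derived state is whichever differs from the outgroup's state, so for Trait 1, Trait 5, Trait 6 the derived state is 'no', and for the remaining characters it is 'yes'.
Trait 1: derived state 'no' in Taxon D and Taxon R only — synapomorphy for {Taxon D, Taxon R}.
Trait 2 (derived state 'yes') is unique to Taxon L (autapomorphy; uninformative for grouping).
Trait 3 (derived state 'yes') is shared by all ingroup taxa — unites the whole ingroup.
Trait 4: derived state 'yes' in Taxon D, Taxon H, Taxon L, and Taxon R only — synapomorphy for {Taxon D, Taxon H, Taxon L, Taxon R}.
Trait 5 (derived state 'no') is unique to Taxon N (autapomorphy; uninformative for grouping).
Trait 6 (derived state 'no') is shared by Taxon D, Taxon L, and Taxon R — a synapomorphy uniting that clade.
Most parsimonious ingroup topology: (((Taxon L,(Taxon D,Taxon R)),Taxon H),Taxon N).
The clade {Taxon D, Taxon R} is supported by Trait 1: its derived state 'no' occurs in exactly those taxa and in no other taxon (including the outgroup).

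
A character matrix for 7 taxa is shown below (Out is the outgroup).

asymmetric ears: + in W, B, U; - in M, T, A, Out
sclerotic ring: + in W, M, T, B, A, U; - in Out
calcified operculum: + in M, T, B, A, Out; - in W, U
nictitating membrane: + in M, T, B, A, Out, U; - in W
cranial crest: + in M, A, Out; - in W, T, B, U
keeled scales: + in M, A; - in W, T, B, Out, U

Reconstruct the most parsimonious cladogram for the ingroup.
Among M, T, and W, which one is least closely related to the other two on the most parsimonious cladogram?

Character polarity is set by the outgroup: the derived state is whichever differs from the outgroup's state, so for calcified operculum, nictitating membrane, cranial crest the derived state is '-', and for the remaining characters it is '+'.
asymmetric ears (derived state '+') is shared by B, U, and W — a synapomorphy uniting that clade.
sclerotic ring (derived state '+') is shared by all ingroup taxa — unites the whole ingroup.
calcified operculum (derived state '-') is shared by U and W — a synapomorphy uniting that clade.
nictitating membrane: derived state '-' in W only — an autapomorphy, so it tells us nothing about relationships among taxa.
cranial crest (derived state '-') is shared by B, T, U, and W — a synapomorphy uniting that clade.
keeled scales: derived state '+' in A and M only — synapomorphy for {A, M}.
Most parsimonious ingroup topology: ((T,((U,W),B)),(A,M)).
W and T share a more recent common ancestor with each other than either does with M, so M is the least closely related of the three.

M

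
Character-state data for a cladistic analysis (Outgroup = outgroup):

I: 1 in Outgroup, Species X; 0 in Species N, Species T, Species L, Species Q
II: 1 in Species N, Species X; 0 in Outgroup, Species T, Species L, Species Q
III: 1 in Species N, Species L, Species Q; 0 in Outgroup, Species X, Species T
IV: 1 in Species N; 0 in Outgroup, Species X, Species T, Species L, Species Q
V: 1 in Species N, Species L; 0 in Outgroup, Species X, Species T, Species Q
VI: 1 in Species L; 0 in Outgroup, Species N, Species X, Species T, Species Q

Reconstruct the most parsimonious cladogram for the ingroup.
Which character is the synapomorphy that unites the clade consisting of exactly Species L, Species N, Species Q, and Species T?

I

Character polarity is set by the outgroup: the derived state is whichever differs from the outgroup's state, so for I the derived state is '0', and for the remaining characters it is '1'.
I: derived state '0' in Species L, Species N, Species Q, and Species T only — synapomorphy for {Species L, Species N, Species Q, Species T}.
II (state '1') occurs in Species N and Species X but conflicts with the nesting implied by the other characters — most parsimoniously interpreted as homoplasy.
III: derived state '1' in Species L, Species N, and Species Q only — synapomorphy for {Species L, Species N, Species Q}.
IV (derived state '1') is unique to Species N (autapomorphy; uninformative for grouping).
Only Species L and Species N show the derived state '1' for V, supporting them as a clade.
VI (derived state '1') is unique to Species L (autapomorphy; uninformative for grouping).
Most parsimonious ingroup topology: ((((Species N,Species L),Species Q),Species T),Species X).
The clade {Species L, Species N, Species Q, Species T} is supported by I: its derived state '0' occurs in exactly those taxa and in no other taxon (including the outgroup).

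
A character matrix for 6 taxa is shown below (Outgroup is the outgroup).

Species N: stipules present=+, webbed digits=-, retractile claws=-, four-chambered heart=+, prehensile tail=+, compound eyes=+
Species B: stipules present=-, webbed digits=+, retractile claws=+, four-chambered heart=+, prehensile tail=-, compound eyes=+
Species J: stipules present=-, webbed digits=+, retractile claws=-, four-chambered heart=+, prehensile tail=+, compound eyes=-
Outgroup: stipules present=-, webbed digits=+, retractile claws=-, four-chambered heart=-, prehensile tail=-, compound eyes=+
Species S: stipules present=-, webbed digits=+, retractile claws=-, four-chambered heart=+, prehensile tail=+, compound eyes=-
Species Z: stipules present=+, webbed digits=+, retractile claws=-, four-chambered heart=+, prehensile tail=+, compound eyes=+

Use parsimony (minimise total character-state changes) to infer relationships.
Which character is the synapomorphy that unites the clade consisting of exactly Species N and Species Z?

stipules present

Character polarity is set by the outgroup: the derived state is whichever differs from the outgroup's state, so for webbed digits, compound eyes the derived state is '-', and for the remaining characters it is '+'.
Only Species N and Species Z show the derived state '+' for stipules present, supporting them as a clade.
webbed digits (derived state '-') is unique to Species N (autapomorphy; uninformative for grouping).
retractile claws (derived state '+') is unique to Species B (autapomorphy; uninformative for grouping).
All ingroup taxa share the derived state '+' for four-chambered heart; it defines the ingroup but does not resolve relationships within it.
prehensile tail (derived state '+') is shared by Species J, Species N, Species S, and Species Z — a synapomorphy uniting that clade.
compound eyes (derived state '-') is shared by Species J and Species S — a synapomorphy uniting that clade.
Most parsimonious ingroup topology: (((Species N,Species Z),(Species J,Species S)),Species B).
The clade {Species N, Species Z} is supported by stipules present: its derived state '+' occurs in exactly those taxa and in no other taxon (including the outgroup).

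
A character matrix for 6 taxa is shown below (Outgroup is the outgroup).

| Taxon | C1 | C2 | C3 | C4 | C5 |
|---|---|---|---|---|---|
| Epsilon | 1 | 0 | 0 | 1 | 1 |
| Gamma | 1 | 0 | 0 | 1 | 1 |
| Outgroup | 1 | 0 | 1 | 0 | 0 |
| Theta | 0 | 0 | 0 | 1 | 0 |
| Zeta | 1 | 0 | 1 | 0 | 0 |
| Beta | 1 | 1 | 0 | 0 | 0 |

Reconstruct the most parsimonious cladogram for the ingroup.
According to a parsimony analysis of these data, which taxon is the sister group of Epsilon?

Character polarity is set by the outgroup: the derived state is whichever differs from the outgroup's state, so for C1, C3 the derived state is '0', and for the remaining characters it is '1'.
C1: derived state '0' in Theta only — an autapomorphy, so it tells us nothing about relationships among taxa.
C2 (derived state '1') is unique to Beta (autapomorphy; uninformative for grouping).
Only Beta, Epsilon, Gamma, and Theta show the derived state '0' for C3, supporting them as a clade.
C4 (derived state '1') is shared by Epsilon, Gamma, and Theta — a synapomorphy uniting that clade.
C5: derived state '1' in Epsilon and Gamma only — synapomorphy for {Epsilon, Gamma}.
Most parsimonious ingroup topology: ((((Epsilon,Gamma),Theta),Beta),Zeta).
Epsilon and Gamma form a cherry on this tree, so they are sister taxa.

Gamma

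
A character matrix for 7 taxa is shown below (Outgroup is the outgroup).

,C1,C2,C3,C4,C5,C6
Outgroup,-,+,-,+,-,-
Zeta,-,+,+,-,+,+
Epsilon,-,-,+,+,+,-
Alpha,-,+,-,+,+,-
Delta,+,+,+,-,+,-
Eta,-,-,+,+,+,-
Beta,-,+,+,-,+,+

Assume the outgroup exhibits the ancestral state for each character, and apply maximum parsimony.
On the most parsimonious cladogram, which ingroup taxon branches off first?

Character polarity is set by the outgroup: the derived state is whichever differs from the outgroup's state, so for C2, C4 the derived state is '-', and for the remaining characters it is '+'.
C1: derived state '+' in Delta only — an autapomorphy, so it tells us nothing about relationships among taxa.
Only Epsilon and Eta show the derived state '-' for C2, supporting them as a clade.
Only Beta, Delta, Epsilon, Eta, and Zeta show the derived state '+' for C3, supporting them as a clade.
C4 (derived state '-') is shared by Beta, Delta, and Zeta — a synapomorphy uniting that clade.
C5 (derived state '+') is shared by all ingroup taxa — unites the whole ingroup.
Only Beta and Zeta show the derived state '+' for C6, supporting them as a clade.
Most parsimonious ingroup topology: ((((Zeta,Beta),Delta),(Epsilon,Eta)),Alpha).
Alpha is sister to the clade containing all other ingroup taxa, so it is the earliest-diverging (most basal) ingroup lineage.

Alpha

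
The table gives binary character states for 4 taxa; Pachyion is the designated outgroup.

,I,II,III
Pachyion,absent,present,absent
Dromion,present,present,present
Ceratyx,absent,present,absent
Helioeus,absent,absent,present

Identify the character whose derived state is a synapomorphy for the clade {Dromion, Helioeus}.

Character polarity is set by the outgroup: the derived state is whichever differs from the outgroup's state, so for II the derived state is 'absent', and for the remaining characters it is 'present'.
I (derived state 'present') is unique to Dromion (autapomorphy; uninformative for grouping).
II (derived state 'absent') is unique to Helioeus (autapomorphy; uninformative for grouping).
III: derived state 'present' in Dromion and Helioeus only — synapomorphy for {Dromion, Helioeus}.
Most parsimonious ingroup topology: (Ceratyx,(Helioeus,Dromion)).
The clade {Dromion, Helioeus} is supported by III: its derived state 'present' occurs in exactly those taxa and in no other taxon (including the outgroup).

III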